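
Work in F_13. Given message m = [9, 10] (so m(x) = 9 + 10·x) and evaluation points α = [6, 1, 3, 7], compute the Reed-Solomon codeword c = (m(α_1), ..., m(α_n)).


c = [4, 6, 0, 1]

Message polynomial: m(x) = 9 + 10·x (mod 13).
For each evaluation point α_i, compute m(α_i) mod 13:
  α_1 = 6: Horner steps 10 → 4, so m(6) = 4.
  α_2 = 1: Horner steps 10 → 6, so m(1) = 6.
  α_3 = 3: Horner steps 10 → 0, so m(3) = 0.
  α_4 = 7: Horner steps 10 → 1, so m(7) = 1.
Codeword c = [4, 6, 0, 1] ∈ F_13^4.


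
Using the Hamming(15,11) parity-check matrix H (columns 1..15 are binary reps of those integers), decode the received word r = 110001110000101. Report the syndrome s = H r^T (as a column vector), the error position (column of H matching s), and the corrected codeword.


s = (1, 0, 0, 0)^T, error position = 8, corrected codeword c = 110001100000101

Compute s = H r^T mod 2 one row at a time:
  s_1 = 1 + 0 + 0 + 0 + 0 + 1 + 0 + 1 = 3 ≡ 1 (mod 2).
  s_2 = 0 + 0 + 1 + 1 + 0 + 1 + 0 + 1 = 4 ≡ 0 (mod 2).
  s_3 = 1 + 0 + 1 + 1 + 0 + 0 + 0 + 1 = 4 ≡ 0 (mod 2).
  s_4 = 1 + 0 + 0 + 1 + 0 + 0 + 1 + 1 = 4 ≡ 0 (mod 2).
s = (1, 0, 0, 0)^T — this equals column 8 of H (binary 1000), so error is at position 8.
Correct: flip bit 8 of r = 110001110000101 to get c = 110001100000101.


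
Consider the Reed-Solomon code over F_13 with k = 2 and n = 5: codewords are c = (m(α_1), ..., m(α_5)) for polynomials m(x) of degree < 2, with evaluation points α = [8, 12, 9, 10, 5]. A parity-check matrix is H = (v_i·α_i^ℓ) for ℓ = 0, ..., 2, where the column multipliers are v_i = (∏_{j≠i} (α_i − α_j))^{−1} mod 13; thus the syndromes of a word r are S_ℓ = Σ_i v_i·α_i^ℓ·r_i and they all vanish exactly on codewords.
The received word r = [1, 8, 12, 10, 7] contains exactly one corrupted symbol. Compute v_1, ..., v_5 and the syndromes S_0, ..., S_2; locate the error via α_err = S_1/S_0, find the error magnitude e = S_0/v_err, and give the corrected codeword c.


S = (11, 2, 11), error at position 2, error magnitude e = 2, c = [1, 6, 12, 10, 7].

Step 1: column multipliers v_i = (∏_{j≠i}(α_i − α_j))^{−1} mod 13.
  i = 1 (α = 8): (8−12)(8−9)(8−10)(8−5) = (−4)·(−1)·(−2)·3 = −24 ≡ 2, so v_1 = 2^{−1} = 7 (mod 13).
  i = 2 (α = 12): (12−8)(12−9)(12−10)(12−5) = 4·3·2·7 = 168 ≡ 12, so v_2 = 12^{−1} = 12 (mod 13).
  i = 3 (α = 9): (9−8)(9−12)(9−10)(9−5) = 1·(−3)·(−1)·4 = 12 ≡ 12, so v_3 = 12^{−1} = 12 (mod 13).
  i = 4 (α = 10): (10−8)(10−12)(10−9)(10−5) = 2·(−2)·1·5 = −20 ≡ 6, so v_4 = 6^{−1} = 11 (mod 13).
  i = 5 (α = 5): (5−8)(5−12)(5−9)(5−10) = (−3)·(−7)·(−4)·(−5) = 420 ≡ 4, so v_5 = 4^{−1} = 10 (mod 13).
  v = [7, 12, 12, 11, 10].
Step 2: syndromes of r = [1, 8, 12, 10, 7] (all sums mod 13).
  S_0 = Σ v_i r_i = 7·1 + 12·8 + 12·12 + 11·10 + 10·7 = 427 ≡ 11.
  S_1 = Σ v_i α_i r_i = 7·8·1 + 12·12·8 + 12·9·12 + 11·10·10 + 10·5·7 = 3954 ≡ 2.
  α_i^2 mod 13 = [12, 1, 3, 9, 12].
  S_2 = Σ v_i α_i^2 r_i = 7·12·1 + 12·1·8 + 12·3·12 + 11·9·10 + 10·12·7 = 2442 ≡ 11.
  S = (11, 2, 11) ≠ 0, so r is not a codeword (an error is present).
Step 3: locate the error. For a single error e at position i, S_ℓ = v_i·e·α_i^ℓ, so α_err = S_1/S_0.
  S_0^{−1} = 11^{−1} = 6 (mod 13), so α_err = 2·6 = 12 ≡ 12 = α_2. Error position i = 2.
  Consistency check: S_2/S_1 = 11·7 = 77 ≡ 12 = α_err ✓ (single-error assumption holds).
Step 4: error magnitude e = S_0/v_2 = S_0·∏_{j≠2}(α_2 − α_j) = 11·12 = 132 ≡ 2 (mod 13).
Step 5: correct position 2: c_2 = r_2 − e = 8 − 2 ≡ 6 (mod 13). Hence c = [1, 6, 12, 10, 7].
  Check: interpolating c through the α_i gives m(x) = 4 + 11·x (degree < 2) with m(α_i) = c_i for every i, so c is indeed a codeword.


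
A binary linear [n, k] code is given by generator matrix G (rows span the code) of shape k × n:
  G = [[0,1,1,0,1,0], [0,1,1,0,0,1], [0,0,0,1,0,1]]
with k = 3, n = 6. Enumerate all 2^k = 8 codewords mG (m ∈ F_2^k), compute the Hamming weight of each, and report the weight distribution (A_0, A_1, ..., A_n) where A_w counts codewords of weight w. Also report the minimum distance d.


Weight distribution: A_0 = 1, A_2 = 3, A_3 = 3, A_5 = 1. Minimum distance d = 2.

Enumerate all 2^3 = 8 messages m ∈ F_2^3.
For each, compute codeword c = mG in F_2^6, then tally its weight.
  m = 000 → c = 000000, weight = 0.
  m = 100 → c = 011010, weight = 3.
  m = 010 → c = 011001, weight = 3.
  m = 110 → c = 000011, weight = 2.
  m = 001 → c = 000101, weight = 2.
  m = 101 → c = 011111, weight = 5.
  m = 011 → c = 011100, weight = 3.
  m = 111 → c = 000110, weight = 2.
Tally weights:
  weight 0: 1 codewords.
  weight 2: 3 codewords.
  weight 3: 3 codewords.
  weight 5: 1 codewords.
Minimum distance d = smallest w > 0 with A_w > 0 = 2.
Sanity: Σ A_w = 8 = 2^3 = 8 ✓.


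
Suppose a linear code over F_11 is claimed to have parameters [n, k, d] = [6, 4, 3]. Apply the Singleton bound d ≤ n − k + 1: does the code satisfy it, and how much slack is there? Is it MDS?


Singleton RHS = n − k + 1 = 3, slack = 0, bound satisfied, MDS.

Singleton bound: d ≤ n − k + 1.
Here n = 6, k = 4, so n − k + 1 = 3.
Given d = 3, check d ≤ 3: YES.
Slack = (n − k + 1) − d = 0.
The code is MDS (slack = 0).
Description: the claimed parameters are [6, 4, 3]_11; such a code would be MDS (meets Singleton bound).


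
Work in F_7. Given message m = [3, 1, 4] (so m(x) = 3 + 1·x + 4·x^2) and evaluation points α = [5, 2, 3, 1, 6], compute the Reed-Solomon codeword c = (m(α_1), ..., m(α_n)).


c = [3, 0, 0, 1, 6]

Message polynomial: m(x) = 3 + 1·x + 4·x^2 (mod 7).
For each evaluation point α_i, compute m(α_i) mod 7:
  α_1 = 5: Horner steps 4 → 0 → 3, so m(5) = 3.
  α_2 = 2: Horner steps 4 → 2 → 0, so m(2) = 0.
  α_3 = 3: Horner steps 4 → 6 → 0, so m(3) = 0.
  α_4 = 1: Horner steps 4 → 5 → 1, so m(1) = 1.
  α_5 = 6: Horner steps 4 → 4 → 6, so m(6) = 6.
Codeword c = [3, 0, 0, 1, 6] ∈ F_7^5.


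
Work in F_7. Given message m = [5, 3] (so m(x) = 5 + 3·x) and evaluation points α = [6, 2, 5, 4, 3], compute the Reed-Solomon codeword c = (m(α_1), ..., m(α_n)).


c = [2, 4, 6, 3, 0]

Message polynomial: m(x) = 5 + 3·x (mod 7).
For each evaluation point α_i, compute m(α_i) mod 7:
  α_1 = 6: Horner steps 3 → 2, so m(6) = 2.
  α_2 = 2: Horner steps 3 → 4, so m(2) = 4.
  α_3 = 5: Horner steps 3 → 6, so m(5) = 6.
  α_4 = 4: Horner steps 3 → 3, so m(4) = 3.
  α_5 = 3: Horner steps 3 → 0, so m(3) = 0.
Codeword c = [2, 4, 6, 3, 0] ∈ F_7^5.


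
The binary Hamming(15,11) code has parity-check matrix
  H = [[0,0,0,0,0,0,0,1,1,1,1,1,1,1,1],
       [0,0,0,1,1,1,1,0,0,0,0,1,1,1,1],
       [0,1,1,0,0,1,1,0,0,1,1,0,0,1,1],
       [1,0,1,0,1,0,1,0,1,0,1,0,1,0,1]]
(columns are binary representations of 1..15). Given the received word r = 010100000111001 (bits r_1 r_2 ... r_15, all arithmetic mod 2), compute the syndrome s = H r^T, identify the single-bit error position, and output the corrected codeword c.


s = (0, 1, 0, 0)^T, error position = 4, corrected codeword c = 010000000111001

Compute s = H r^T mod 2 one row at a time:
  s_1 = 0 + 0 + 1 + 1 + 1 + 0 + 0 + 1 = 4 ≡ 0 (mod 2).
  s_2 = 1 + 0 + 0 + 0 + 1 + 0 + 0 + 1 = 3 ≡ 1 (mod 2).
  s_3 = 1 + 0 + 0 + 0 + 1 + 1 + 0 + 1 = 4 ≡ 0 (mod 2).
  s_4 = 0 + 0 + 0 + 0 + 0 + 1 + 0 + 1 = 2 ≡ 0 (mod 2).
s = (0, 1, 0, 0)^T — this equals column 4 of H (binary 0100), so error is at position 4.
Correct: flip bit 4 of r = 010100000111001 to get c = 010000000111001.


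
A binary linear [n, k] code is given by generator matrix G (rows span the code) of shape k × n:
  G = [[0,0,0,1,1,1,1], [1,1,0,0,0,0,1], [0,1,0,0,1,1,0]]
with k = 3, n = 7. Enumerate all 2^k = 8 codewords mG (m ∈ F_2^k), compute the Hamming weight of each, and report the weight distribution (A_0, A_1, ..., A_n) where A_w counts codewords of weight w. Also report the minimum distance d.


Weight distribution: A_0 = 1, A_2 = 1, A_3 = 3, A_4 = 2, A_5 = 1. Minimum distance d = 2.

Enumerate all 2^3 = 8 messages m ∈ F_2^3.
For each, compute codeword c = mG in F_2^7, then tally its weight.
  m = 000 → c = 0000000, weight = 0.
  m = 100 → c = 0001111, weight = 4.
  m = 010 → c = 1100001, weight = 3.
  m = 110 → c = 1101110, weight = 5.
  m = 001 → c = 0100110, weight = 3.
  m = 101 → c = 0101001, weight = 3.
  m = 011 → c = 1000111, weight = 4.
  m = 111 → c = 1001000, weight = 2.
Tally weights:
  weight 0: 1 codewords.
  weight 2: 1 codewords.
  weight 3: 3 codewords.
  weight 4: 2 codewords.
  weight 5: 1 codewords.
Minimum distance d = smallest w > 0 with A_w > 0 = 2.
Sanity: Σ A_w = 8 = 2^3 = 8 ✓.


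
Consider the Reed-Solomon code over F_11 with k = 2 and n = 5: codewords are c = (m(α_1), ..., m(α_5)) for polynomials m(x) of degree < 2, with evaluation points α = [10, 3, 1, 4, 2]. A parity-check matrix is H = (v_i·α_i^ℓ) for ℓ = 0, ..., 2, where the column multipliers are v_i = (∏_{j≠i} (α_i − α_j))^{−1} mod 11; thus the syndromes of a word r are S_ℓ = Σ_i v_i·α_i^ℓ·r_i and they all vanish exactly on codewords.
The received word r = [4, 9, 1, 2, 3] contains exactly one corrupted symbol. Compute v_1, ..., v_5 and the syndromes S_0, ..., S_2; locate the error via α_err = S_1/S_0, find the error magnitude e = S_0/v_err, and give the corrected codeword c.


S = (7, 3, 6), error at position 5, error magnitude e = 9, c = [4, 9, 1, 2, 5].

Step 1: column multipliers v_i = (∏_{j≠i}(α_i − α_j))^{−1} mod 11.
  i = 1 (α = 10): (10−3)(10−1)(10−4)(10−2) = 7·9·6·8 = 3024 ≡ 10, so v_1 = 10^{−1} = 10 (mod 11).
  i = 2 (α = 3): (3−10)(3−1)(3−4)(3−2) = (−7)·2·(−1)·1 = 14 ≡ 3, so v_2 = 3^{−1} = 4 (mod 11).
  i = 3 (α = 1): (1−10)(1−3)(1−4)(1−2) = (−9)·(−2)·(−3)·(−1) = 54 ≡ 10, so v_3 = 10^{−1} = 10 (mod 11).
  i = 4 (α = 4): (4−10)(4−3)(4−1)(4−2) = (−6)·1·3·2 = −36 ≡ 8, so v_4 = 8^{−1} = 7 (mod 11).
  i = 5 (α = 2): (2−10)(2−3)(2−1)(2−4) = (−8)·(−1)·1·(−2) = −16 ≡ 6, so v_5 = 6^{−1} = 2 (mod 11).
  v = [10, 4, 10, 7, 2].
Step 2: syndromes of r = [4, 9, 1, 2, 3] (all sums mod 11).
  S_0 = Σ v_i r_i = 10·4 + 4·9 + 10·1 + 7·2 + 2·3 = 106 ≡ 7.
  S_1 = Σ v_i α_i r_i = 10·10·4 + 4·3·9 + 10·1·1 + 7·4·2 + 2·2·3 = 586 ≡ 3.
  α_i^2 mod 11 = [1, 9, 1, 5, 4].
  S_2 = Σ v_i α_i^2 r_i = 10·1·4 + 4·9·9 + 10·1·1 + 7·5·2 + 2·4·3 = 468 ≡ 6.
  S = (7, 3, 6) ≠ 0, so r is not a codeword (an error is present).
Step 3: locate the error. For a single error e at position i, S_ℓ = v_i·e·α_i^ℓ, so α_err = S_1/S_0.
  S_0^{−1} = 7^{−1} = 8 (mod 11), so α_err = 3·8 = 24 ≡ 2 = α_5. Error position i = 5.
  Consistency check: S_2/S_1 = 6·4 = 24 ≡ 2 = α_err ✓ (single-error assumption holds).
Step 4: error magnitude e = S_0/v_5 = S_0·∏_{j≠5}(α_5 − α_j) = 7·6 = 42 ≡ 9 (mod 11).
Step 5: correct position 5: c_5 = r_5 − e = 3 − 9 ≡ 5 (mod 11). Hence c = [4, 9, 1, 2, 5].
  Check: interpolating c through the α_i gives m(x) = 8 + 4·x (degree < 2) with m(α_i) = c_i for every i, so c is indeed a codeword.


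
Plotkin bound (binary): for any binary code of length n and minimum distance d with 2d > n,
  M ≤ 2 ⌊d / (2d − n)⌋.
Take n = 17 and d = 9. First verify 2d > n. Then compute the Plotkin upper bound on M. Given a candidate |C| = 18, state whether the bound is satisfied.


Plotkin bound M ≤ 18; given |C| = 18 ≤ bound (satisfied).

Check applicability: 2d = 18, n = 17.
2d − n = 1 > 0, so Plotkin applies.
Compute d/(2d−n) = 9/1 ≈ 9.0000.
⌊d/(2d−n)⌋ = 9.
Plotkin bound: M ≤ 2·9 = 18.
Given |C| = 18, check: satisfied.
This |C| is at the Plotkin bound.


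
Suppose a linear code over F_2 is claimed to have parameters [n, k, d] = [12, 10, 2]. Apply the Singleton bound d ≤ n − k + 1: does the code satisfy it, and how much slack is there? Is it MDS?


Singleton RHS = n − k + 1 = 3, slack = 1, bound satisfied, not MDS.

Singleton bound: d ≤ n − k + 1.
Here n = 12, k = 10, so n − k + 1 = 3.
Given d = 2, check d ≤ 3: YES.
Slack = (n − k + 1) − d = 1.
The code is NOT MDS (slack = 1 > 0).
Description: the claimed parameters are [12, 10, 2]_2; such a code would be non-MDS.


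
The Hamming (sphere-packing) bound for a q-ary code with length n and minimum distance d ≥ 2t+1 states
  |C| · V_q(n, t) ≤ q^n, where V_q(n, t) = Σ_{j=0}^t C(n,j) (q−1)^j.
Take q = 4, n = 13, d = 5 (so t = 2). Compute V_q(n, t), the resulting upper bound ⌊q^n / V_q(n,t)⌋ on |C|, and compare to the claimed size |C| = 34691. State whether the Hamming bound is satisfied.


V_q(n, t) = 742, q^n = 67108864, Hamming bound = 90443, |C| = 34691 ≤ bound (satisfied).

Step 1: Compute V_q(n, t) = Σ_{j=0}^2 C(n, j) (q−1)^j.
  j = 0: C(13,0)·(3)^0 = 1·1 = 1.
  j = 1: C(13,1)·(3)^1 = 13·3 = 39.
  j = 2: C(13,2)·(3)^2 = 78·9 = 702.
  V_q(n, t) = 1 + 39 + 702 = 742.
Step 2: q^n = 4^13 = 67108864.
Step 3: Hamming bound ⌊q^n / V_q(n,t)⌋ = ⌊67108864/742⌋ = 90443.
Step 4: Compare |C| = 34691 to 90443: satisfied.
The claimed |C| lies below the Hamming bound.


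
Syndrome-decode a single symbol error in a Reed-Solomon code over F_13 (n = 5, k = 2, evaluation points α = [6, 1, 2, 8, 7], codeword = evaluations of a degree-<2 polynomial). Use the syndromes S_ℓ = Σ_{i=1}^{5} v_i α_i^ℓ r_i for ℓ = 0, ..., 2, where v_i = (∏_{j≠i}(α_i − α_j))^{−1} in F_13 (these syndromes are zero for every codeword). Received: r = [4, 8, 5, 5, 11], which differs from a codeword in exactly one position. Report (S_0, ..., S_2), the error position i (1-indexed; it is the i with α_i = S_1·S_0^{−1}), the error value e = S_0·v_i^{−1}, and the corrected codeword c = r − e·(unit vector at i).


S = (12, 11, 9), error at position 3, error magnitude e = 3, c = [4, 8, 2, 5, 11].

Step 1: column multipliers v_i = (∏_{j≠i}(α_i − α_j))^{−1} mod 13.
  i = 1 (α = 6): (6−1)(6−2)(6−8)(6−7) = 5·4·(−2)·(−1) = 40 ≡ 1, so v_1 = 1^{−1} = 1 (mod 13).
  i = 2 (α = 1): (1−6)(1−2)(1−8)(1−7) = (−5)·(−1)·(−7)·(−6) = 210 ≡ 2, so v_2 = 2^{−1} = 7 (mod 13).
  i = 3 (α = 2): (2−6)(2−1)(2−8)(2−7) = (−4)·1·(−6)·(−5) = −120 ≡ 10, so v_3 = 10^{−1} = 4 (mod 13).
  i = 4 (α = 8): (8−6)(8−1)(8−2)(8−7) = 2·7·6·1 = 84 ≡ 6, so v_4 = 6^{−1} = 11 (mod 13).
  i = 5 (α = 7): (7−6)(7−1)(7−2)(7−8) = 1·6·5·(−1) = −30 ≡ 9, so v_5 = 9^{−1} = 3 (mod 13).
  v = [1, 7, 4, 11, 3].
Step 2: syndromes of r = [4, 8, 5, 5, 11] (all sums mod 13).
  S_0 = Σ v_i r_i = 1·4 + 7·8 + 4·5 + 11·5 + 3·11 = 168 ≡ 12.
  S_1 = Σ v_i α_i r_i = 1·6·4 + 7·1·8 + 4·2·5 + 11·8·5 + 3·7·11 = 791 ≡ 11.
  α_i^2 mod 13 = [10, 1, 4, 12, 10].
  S_2 = Σ v_i α_i^2 r_i = 1·10·4 + 7·1·8 + 4·4·5 + 11·12·5 + 3·10·11 = 1166 ≡ 9.
  S = (12, 11, 9) ≠ 0, so r is not a codeword (an error is present).
Step 3: locate the error. For a single error e at position i, S_ℓ = v_i·e·α_i^ℓ, so α_err = S_1/S_0.
  S_0^{−1} = 12^{−1} = 12 (mod 13), so α_err = 11·12 = 132 ≡ 2 = α_3. Error position i = 3.
  Consistency check: S_2/S_1 = 9·6 = 54 ≡ 2 = α_err ✓ (single-error assumption holds).
Step 4: error magnitude e = S_0/v_3 = S_0·∏_{j≠3}(α_3 − α_j) = 12·10 = 120 ≡ 3 (mod 13).
Step 5: correct position 3: c_3 = r_3 − e = 5 − 3 ≡ 2 (mod 13). Hence c = [4, 8, 2, 5, 11].
  Check: interpolating c through the α_i gives m(x) = 1 + 7·x (degree < 2) with m(α_i) = c_i for every i, so c is indeed a codeword.


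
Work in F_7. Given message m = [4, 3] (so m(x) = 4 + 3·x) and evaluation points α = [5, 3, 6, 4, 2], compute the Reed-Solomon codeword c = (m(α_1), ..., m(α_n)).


c = [5, 6, 1, 2, 3]

Message polynomial: m(x) = 4 + 3·x (mod 7).
For each evaluation point α_i, compute m(α_i) mod 7:
  α_1 = 5: Horner steps 3 → 5, so m(5) = 5.
  α_2 = 3: Horner steps 3 → 6, so m(3) = 6.
  α_3 = 6: Horner steps 3 → 1, so m(6) = 1.
  α_4 = 4: Horner steps 3 → 2, so m(4) = 2.
  α_5 = 2: Horner steps 3 → 3, so m(2) = 3.
Codeword c = [5, 6, 1, 2, 3] ∈ F_7^5.


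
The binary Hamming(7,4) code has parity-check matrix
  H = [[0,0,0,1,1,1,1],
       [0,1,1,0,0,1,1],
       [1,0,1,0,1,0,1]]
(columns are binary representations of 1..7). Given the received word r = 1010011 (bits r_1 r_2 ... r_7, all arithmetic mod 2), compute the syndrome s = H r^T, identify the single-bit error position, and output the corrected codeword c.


s = (0, 1, 1)^T, error position = 3, corrected codeword c = 1000011

Compute s = H r^T mod 2 one row at a time:
  s_1 = 0 + 0 + 1 + 1 = 2 ≡ 0 (mod 2).
  s_2 = 0 + 1 + 1 + 1 = 3 ≡ 1 (mod 2).
  s_3 = 1 + 1 + 0 + 1 = 3 ≡ 1 (mod 2).
s = (0, 1, 1)^T — this equals column 3 of H (binary 011), so error is at position 3.
Correct: flip bit 3 of r = 1010011 to get c = 1000011.


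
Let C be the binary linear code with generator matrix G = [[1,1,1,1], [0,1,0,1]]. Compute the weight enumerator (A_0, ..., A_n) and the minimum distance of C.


Weight distribution: A_0 = 1, A_2 = 2, A_4 = 1. Minimum distance d = 2.

Enumerate all 2^2 = 4 messages m ∈ F_2^2.
For each, compute codeword c = mG in F_2^4, then tally its weight.
  m = 00 → c = 0000, weight = 0.
  m = 10 → c = 1111, weight = 4.
  m = 01 → c = 0101, weight = 2.
  m = 11 → c = 1010, weight = 2.
Tally weights:
  weight 0: 1 codewords.
  weight 2: 2 codewords.
  weight 4: 1 codewords.
Minimum distance d = smallest w > 0 with A_w > 0 = 2.
Sanity: Σ A_w = 4 = 2^2 = 4 ✓.


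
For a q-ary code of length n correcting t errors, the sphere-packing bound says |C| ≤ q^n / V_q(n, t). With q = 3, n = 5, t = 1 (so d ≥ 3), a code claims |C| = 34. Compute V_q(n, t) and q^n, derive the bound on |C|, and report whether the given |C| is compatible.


V_q(n, t) = 11, q^n = 243, Hamming bound = 22, |C| = 34 > bound (violated).

Step 1: Compute V_q(n, t) = Σ_{j=0}^1 C(n, j) (q−1)^j.
  j = 0: C(5,0)·(2)^0 = 1·1 = 1.
  j = 1: C(5,1)·(2)^1 = 5·2 = 10.
  V_q(n, t) = 1 + 10 = 11.
Step 2: q^n = 3^5 = 243.
Step 3: Hamming bound ⌊q^n / V_q(n,t)⌋ = ⌊243/11⌋ = 22.
Step 4: Compare |C| = 34 to 22: violated.
The claimed |C| lies above the Hamming bound, so no 3-ary code of length 5 with d ≥ 3 can have 34 codewords.


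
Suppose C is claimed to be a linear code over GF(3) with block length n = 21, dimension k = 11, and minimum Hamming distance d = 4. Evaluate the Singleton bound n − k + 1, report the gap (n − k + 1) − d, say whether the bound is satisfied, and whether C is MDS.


Singleton RHS = n − k + 1 = 11, slack = 7, bound satisfied, not MDS.

Singleton bound: d ≤ n − k + 1.
Here n = 21, k = 11, so n − k + 1 = 11.
Given d = 4, check d ≤ 11: YES.
Slack = (n − k + 1) − d = 7.
The code is NOT MDS (slack = 7 > 0).
Description: the claimed parameters are [21, 11, 4]_3; such a code would be non-MDS.


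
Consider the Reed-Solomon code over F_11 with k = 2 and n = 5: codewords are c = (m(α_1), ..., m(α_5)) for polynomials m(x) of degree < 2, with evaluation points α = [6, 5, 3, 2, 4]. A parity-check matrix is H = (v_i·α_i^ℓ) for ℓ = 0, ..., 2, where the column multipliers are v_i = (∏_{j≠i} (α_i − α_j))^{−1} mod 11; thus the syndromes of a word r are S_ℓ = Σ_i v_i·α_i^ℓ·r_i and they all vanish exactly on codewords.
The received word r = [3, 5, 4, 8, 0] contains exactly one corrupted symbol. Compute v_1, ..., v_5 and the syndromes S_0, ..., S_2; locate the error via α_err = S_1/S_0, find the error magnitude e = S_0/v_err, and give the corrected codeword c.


S = (4, 9, 1), error at position 2, error magnitude e = 9, c = [3, 7, 4, 8, 0].

Step 1: column multipliers v_i = (∏_{j≠i}(α_i − α_j))^{−1} mod 11.
  i = 1 (α = 6): (6−5)(6−3)(6−2)(6−4) = 1·3·4·2 = 24 ≡ 2, so v_1 = 2^{−1} = 6 (mod 11).
  i = 2 (α = 5): (5−6)(5−3)(5−2)(5−4) = (−1)·2·3·1 = −6 ≡ 5, so v_2 = 5^{−1} = 9 (mod 11).
  i = 3 (α = 3): (3−6)(3−5)(3−2)(3−4) = (−3)·(−2)·1·(−1) = −6 ≡ 5, so v_3 = 5^{−1} = 9 (mod 11).
  i = 4 (α = 2): (2−6)(2−5)(2−3)(2−4) = (−4)·(−3)·(−1)·(−2) = 24 ≡ 2, so v_4 = 2^{−1} = 6 (mod 11).
  i = 5 (α = 4): (4−6)(4−5)(4−3)(4−2) = (−2)·(−1)·1·2 = 4 ≡ 4, so v_5 = 4^{−1} = 3 (mod 11).
  v = [6, 9, 9, 6, 3].
Step 2: syndromes of r = [3, 5, 4, 8, 0] (all sums mod 11).
  S_0 = Σ v_i r_i = 6·3 + 9·5 + 9·4 + 6·8 + 3·0 = 147 ≡ 4.
  S_1 = Σ v_i α_i r_i = 6·6·3 + 9·5·5 + 9·3·4 + 6·2·8 + 3·4·0 = 537 ≡ 9.
  α_i^2 mod 11 = [3, 3, 9, 4, 5].
  S_2 = Σ v_i α_i^2 r_i = 6·3·3 + 9·3·5 + 9·9·4 + 6·4·8 + 3·5·0 = 705 ≡ 1.
  S = (4, 9, 1) ≠ 0, so r is not a codeword (an error is present).
Step 3: locate the error. For a single error e at position i, S_ℓ = v_i·e·α_i^ℓ, so α_err = S_1/S_0.
  S_0^{−1} = 4^{−1} = 3 (mod 11), so α_err = 9·3 = 27 ≡ 5 = α_2. Error position i = 2.
  Consistency check: S_2/S_1 = 1·5 = 5 ≡ 5 = α_err ✓ (single-error assumption holds).
Step 4: error magnitude e = S_0/v_2 = S_0·∏_{j≠2}(α_2 − α_j) = 4·5 = 20 ≡ 9 (mod 11).
Step 5: correct position 2: c_2 = r_2 − e = 5 − 9 ≡ 7 (mod 11). Hence c = [3, 7, 4, 8, 0].
  Check: interpolating c through the α_i gives m(x) = 5 + 7·x (degree < 2) with m(α_i) = c_i for every i, so c is indeed a codeword.


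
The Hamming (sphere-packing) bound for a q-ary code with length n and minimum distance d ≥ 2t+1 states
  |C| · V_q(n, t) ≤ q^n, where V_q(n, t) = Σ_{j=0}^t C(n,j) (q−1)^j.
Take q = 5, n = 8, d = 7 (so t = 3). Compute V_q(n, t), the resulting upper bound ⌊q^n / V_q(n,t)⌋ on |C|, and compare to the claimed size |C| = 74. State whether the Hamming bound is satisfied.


V_q(n, t) = 4065, q^n = 390625, Hamming bound = 96, |C| = 74 ≤ bound (satisfied).

Step 1: Compute V_q(n, t) = Σ_{j=0}^3 C(n, j) (q−1)^j.
  j = 0: C(8,0)·(4)^0 = 1·1 = 1.
  j = 1: C(8,1)·(4)^1 = 8·4 = 32.
  j = 2: C(8,2)·(4)^2 = 28·16 = 448.
  j = 3: C(8,3)·(4)^3 = 56·64 = 3584.
  V_q(n, t) = 1 + 32 + 448 + 3584 = 4065.
Step 2: q^n = 5^8 = 390625.
Step 3: Hamming bound ⌊q^n / V_q(n,t)⌋ = ⌊390625/4065⌋ = 96.
Step 4: Compare |C| = 74 to 96: satisfied.
The claimed |C| lies below the Hamming bound.


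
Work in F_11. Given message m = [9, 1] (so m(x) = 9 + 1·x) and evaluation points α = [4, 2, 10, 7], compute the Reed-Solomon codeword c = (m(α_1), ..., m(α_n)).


c = [2, 0, 8, 5]

Message polynomial: m(x) = 9 + 1·x (mod 11).
For each evaluation point α_i, compute m(α_i) mod 11:
  α_1 = 4: Horner steps 1 → 2, so m(4) = 2.
  α_2 = 2: Horner steps 1 → 0, so m(2) = 0.
  α_3 = 10: Horner steps 1 → 8, so m(10) = 8.
  α_4 = 7: Horner steps 1 → 5, so m(7) = 5.
Codeword c = [2, 0, 8, 5] ∈ F_11^4.


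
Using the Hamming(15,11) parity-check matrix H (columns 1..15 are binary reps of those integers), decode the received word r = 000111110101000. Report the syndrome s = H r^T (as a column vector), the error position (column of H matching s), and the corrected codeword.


s = (1, 1, 1, 0)^T, error position = 14, corrected codeword c = 000111110101010

Compute s = H r^T mod 2 one row at a time:
  s_1 = 1 + 0 + 1 + 0 + 1 + 0 + 0 + 0 = 3 ≡ 1 (mod 2).
  s_2 = 1 + 1 + 1 + 1 + 1 + 0 + 0 + 0 = 5 ≡ 1 (mod 2).
  s_3 = 0 + 0 + 1 + 1 + 1 + 0 + 0 + 0 = 3 ≡ 1 (mod 2).
  s_4 = 0 + 0 + 1 + 1 + 0 + 0 + 0 + 0 = 2 ≡ 0 (mod 2).
s = (1, 1, 1, 0)^T — this equals column 14 of H (binary 1110), so error is at position 14.
Correct: flip bit 14 of r = 000111110101000 to get c = 000111110101010.


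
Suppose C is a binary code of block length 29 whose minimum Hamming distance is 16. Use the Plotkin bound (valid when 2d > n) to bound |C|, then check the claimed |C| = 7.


Plotkin bound M ≤ 10; given |C| = 7 ≤ bound (satisfied).

Check applicability: 2d = 32, n = 29.
2d − n = 3 > 0, so Plotkin applies.
Compute d/(2d−n) = 16/3 ≈ 5.3333.
⌊d/(2d−n)⌋ = 5.
Plotkin bound: M ≤ 2·5 = 10.
Given |C| = 7, check: satisfied.
This |C| is below the Plotkin bound.


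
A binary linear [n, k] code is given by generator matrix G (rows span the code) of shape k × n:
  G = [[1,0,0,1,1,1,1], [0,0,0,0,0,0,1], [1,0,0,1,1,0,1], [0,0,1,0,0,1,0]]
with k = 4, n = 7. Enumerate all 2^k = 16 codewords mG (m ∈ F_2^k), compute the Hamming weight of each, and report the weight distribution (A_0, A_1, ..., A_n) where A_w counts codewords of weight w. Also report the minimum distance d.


Weight distribution: A_0 = 1, A_1 = 3, A_2 = 3, A_3 = 2, A_4 = 3, A_5 = 3, A_6 = 1. Minimum distance d = 1.

Enumerate all 2^4 = 16 messages m ∈ F_2^4.
For each, compute codeword c = mG in F_2^7, then tally its weight.
  m = 0000 → c = 0000000, weight = 0.
  m = 1000 → c = 1001111, weight = 5.
  m = 0100 → c = 0000001, weight = 1.
  m = 1100 → c = 1001110, weight = 4.
  m = 0010 → c = 1001101, weight = 4.
  m = 1010 → c = 0000010, weight = 1.
  m = 0110 → c = 1001100, weight = 3.
  m = 1110 → c = 0000011, weight = 2.
  m = 0001 → c = 0010010, weight = 2.
  m = 1001 → c = 1011101, weight = 5.
  m = 0101 → c = 0010011, weight = 3.
  m = 1101 → c = 1011100, weight = 4.
  m = 0011 → c = 1011111, weight = 6.
  m = 1011 → c = 0010000, weight = 1.
  m = 0111 → c = 1011110, weight = 5.
  m = 1111 → c = 0010001, weight = 2.
Tally weights:
  weight 0: 1 codewords.
  weight 1: 3 codewords.
  weight 2: 3 codewords.
  weight 3: 2 codewords.
  weight 4: 3 codewords.
  weight 5: 3 codewords.
  weight 6: 1 codewords.
Minimum distance d = smallest w > 0 with A_w > 0 = 1.
Sanity: Σ A_w = 16 = 2^4 = 16 ✓.


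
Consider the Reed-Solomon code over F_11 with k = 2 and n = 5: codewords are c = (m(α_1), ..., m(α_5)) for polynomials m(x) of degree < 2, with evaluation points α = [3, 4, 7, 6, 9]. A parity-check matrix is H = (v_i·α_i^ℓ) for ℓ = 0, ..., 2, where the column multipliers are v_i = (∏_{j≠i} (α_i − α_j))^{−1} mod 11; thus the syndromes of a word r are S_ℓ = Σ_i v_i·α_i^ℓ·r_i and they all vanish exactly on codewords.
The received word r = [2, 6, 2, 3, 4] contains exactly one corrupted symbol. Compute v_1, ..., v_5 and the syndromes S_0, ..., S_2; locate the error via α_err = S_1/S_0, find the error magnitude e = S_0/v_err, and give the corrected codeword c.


S = (8, 1, 7), error at position 3, error magnitude e = 6, c = [2, 6, 7, 3, 4].

Step 1: column multipliers v_i = (∏_{j≠i}(α_i − α_j))^{−1} mod 11.
  i = 1 (α = 3): (3−4)(3−7)(3−6)(3−9) = (−1)·(−4)·(−3)·(−6) = 72 ≡ 6, so v_1 = 6^{−1} = 2 (mod 11).
  i = 2 (α = 4): (4−3)(4−7)(4−6)(4−9) = 1·(−3)·(−2)·(−5) = −30 ≡ 3, so v_2 = 3^{−1} = 4 (mod 11).
  i = 3 (α = 7): (7−3)(7−4)(7−6)(7−9) = 4·3·1·(−2) = −24 ≡ 9, so v_3 = 9^{−1} = 5 (mod 11).
  i = 4 (α = 6): (6−3)(6−4)(6−7)(6−9) = 3·2·(−1)·(−3) = 18 ≡ 7, so v_4 = 7^{−1} = 8 (mod 11).
  i = 5 (α = 9): (9−3)(9−4)(9−7)(9−6) = 6·5·2·3 = 180 ≡ 4, so v_5 = 4^{−1} = 3 (mod 11).
  v = [2, 4, 5, 8, 3].
Step 2: syndromes of r = [2, 6, 2, 3, 4] (all sums mod 11).
  S_0 = Σ v_i r_i = 2·2 + 4·6 + 5·2 + 8·3 + 3·4 = 74 ≡ 8.
  S_1 = Σ v_i α_i r_i = 2·3·2 + 4·4·6 + 5·7·2 + 8·6·3 + 3·9·4 = 430 ≡ 1.
  α_i^2 mod 11 = [9, 5, 5, 3, 4].
  S_2 = Σ v_i α_i^2 r_i = 2·9·2 + 4·5·6 + 5·5·2 + 8·3·3 + 3·4·4 = 326 ≡ 7.
  S = (8, 1, 7) ≠ 0, so r is not a codeword (an error is present).
Step 3: locate the error. For a single error e at position i, S_ℓ = v_i·e·α_i^ℓ, so α_err = S_1/S_0.
  S_0^{−1} = 8^{−1} = 7 (mod 11), so α_err = 1·7 = 7 ≡ 7 = α_3. Error position i = 3.
  Consistency check: S_2/S_1 = 7·1 = 7 ≡ 7 = α_err ✓ (single-error assumption holds).
Step 4: error magnitude e = S_0/v_3 = S_0·∏_{j≠3}(α_3 − α_j) = 8·9 = 72 ≡ 6 (mod 11).
Step 5: correct position 3: c_3 = r_3 − e = 2 − 6 ≡ 7 (mod 11). Hence c = [2, 6, 7, 3, 4].
  Check: interpolating c through the α_i gives m(x) = 1 + 4·x (degree < 2) with m(α_i) = c_i for every i, so c is indeed a codeword.


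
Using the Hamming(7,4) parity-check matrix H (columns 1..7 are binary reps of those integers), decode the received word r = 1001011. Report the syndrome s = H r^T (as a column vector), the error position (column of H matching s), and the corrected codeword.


s = (1, 0, 0)^T, error position = 4, corrected codeword c = 1000011

Compute s = H r^T mod 2 one row at a time:
  s_1 = 1 + 0 + 1 + 1 = 3 ≡ 1 (mod 2).
  s_2 = 0 + 0 + 1 + 1 = 2 ≡ 0 (mod 2).
  s_3 = 1 + 0 + 0 + 1 = 2 ≡ 0 (mod 2).
s = (1, 0, 0)^T — this equals column 4 of H (binary 100), so error is at position 4.
Correct: flip bit 4 of r = 1001011 to get c = 1000011.


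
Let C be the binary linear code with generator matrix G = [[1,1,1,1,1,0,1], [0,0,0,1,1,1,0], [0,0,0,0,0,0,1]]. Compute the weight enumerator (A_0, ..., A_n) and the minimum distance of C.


Weight distribution: A_0 = 1, A_1 = 1, A_3 = 1, A_4 = 2, A_5 = 2, A_6 = 1. Minimum distance d = 1.

Enumerate all 2^3 = 8 messages m ∈ F_2^3.
For each, compute codeword c = mG in F_2^7, then tally its weight.
  m = 000 → c = 0000000, weight = 0.
  m = 100 → c = 1111101, weight = 6.
  m = 010 → c = 0001110, weight = 3.
  m = 110 → c = 1110011, weight = 5.
  m = 001 → c = 0000001, weight = 1.
  m = 101 → c = 1111100, weight = 5.
  m = 011 → c = 0001111, weight = 4.
  m = 111 → c = 1110010, weight = 4.
Tally weights:
  weight 0: 1 codewords.
  weight 1: 1 codewords.
  weight 3: 1 codewords.
  weight 4: 2 codewords.
  weight 5: 2 codewords.
  weight 6: 1 codewords.
Minimum distance d = smallest w > 0 with A_w > 0 = 1.
Sanity: Σ A_w = 8 = 2^3 = 8 ✓.


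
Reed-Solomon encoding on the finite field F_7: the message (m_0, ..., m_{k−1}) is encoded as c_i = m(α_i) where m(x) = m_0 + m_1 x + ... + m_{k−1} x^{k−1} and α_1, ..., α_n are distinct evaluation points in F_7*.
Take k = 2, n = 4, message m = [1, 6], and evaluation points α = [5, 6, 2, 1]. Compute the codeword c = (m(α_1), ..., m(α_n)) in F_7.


c = [3, 2, 6, 0]

Message polynomial: m(x) = 1 + 6·x (mod 7).
For each evaluation point α_i, compute m(α_i) mod 7:
  α_1 = 5: Horner steps 6 → 3, so m(5) = 3.
  α_2 = 6: Horner steps 6 → 2, so m(6) = 2.
  α_3 = 2: Horner steps 6 → 6, so m(2) = 6.
  α_4 = 1: Horner steps 6 → 0, so m(1) = 0.
Codeword c = [3, 2, 6, 0] ∈ F_7^4.


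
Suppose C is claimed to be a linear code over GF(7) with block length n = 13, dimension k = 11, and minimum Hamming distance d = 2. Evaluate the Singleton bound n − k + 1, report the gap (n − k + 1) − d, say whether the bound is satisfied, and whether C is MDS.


Singleton RHS = n − k + 1 = 3, slack = 1, bound satisfied, not MDS.

Singleton bound: d ≤ n − k + 1.
Here n = 13, k = 11, so n − k + 1 = 3.
Given d = 2, check d ≤ 3: YES.
Slack = (n − k + 1) − d = 1.
The code is NOT MDS (slack = 1 > 0).
Description: the claimed parameters are [13, 11, 2]_7; such a code would be non-MDS.


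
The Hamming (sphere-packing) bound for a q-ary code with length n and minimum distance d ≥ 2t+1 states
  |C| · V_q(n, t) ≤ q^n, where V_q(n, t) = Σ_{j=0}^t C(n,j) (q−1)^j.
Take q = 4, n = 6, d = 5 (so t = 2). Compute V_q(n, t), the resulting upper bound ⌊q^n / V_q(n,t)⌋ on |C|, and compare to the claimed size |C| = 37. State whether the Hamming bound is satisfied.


V_q(n, t) = 154, q^n = 4096, Hamming bound = 26, |C| = 37 > bound (violated).

Step 1: Compute V_q(n, t) = Σ_{j=0}^2 C(n, j) (q−1)^j.
  j = 0: C(6,0)·(3)^0 = 1·1 = 1.
  j = 1: C(6,1)·(3)^1 = 6·3 = 18.
  j = 2: C(6,2)·(3)^2 = 15·9 = 135.
  V_q(n, t) = 1 + 18 + 135 = 154.
Step 2: q^n = 4^6 = 4096.
Step 3: Hamming bound ⌊q^n / V_q(n,t)⌋ = ⌊4096/154⌋ = 26.
Step 4: Compare |C| = 37 to 26: violated.
The claimed |C| lies above the Hamming bound, so no 4-ary code of length 6 with d ≥ 5 can have 37 codewords.


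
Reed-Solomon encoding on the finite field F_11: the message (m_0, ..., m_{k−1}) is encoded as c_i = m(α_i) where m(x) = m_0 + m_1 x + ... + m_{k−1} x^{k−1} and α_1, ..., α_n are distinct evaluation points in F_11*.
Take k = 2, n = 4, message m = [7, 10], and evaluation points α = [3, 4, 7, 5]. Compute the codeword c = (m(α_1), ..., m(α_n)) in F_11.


c = [4, 3, 0, 2]

Message polynomial: m(x) = 7 + 10·x (mod 11).
For each evaluation point α_i, compute m(α_i) mod 11:
  α_1 = 3: Horner steps 10 → 4, so m(3) = 4.
  α_2 = 4: Horner steps 10 → 3, so m(4) = 3.
  α_3 = 7: Horner steps 10 → 0, so m(7) = 0.
  α_4 = 5: Horner steps 10 → 2, so m(5) = 2.
Codeword c = [4, 3, 0, 2] ∈ F_11^4.


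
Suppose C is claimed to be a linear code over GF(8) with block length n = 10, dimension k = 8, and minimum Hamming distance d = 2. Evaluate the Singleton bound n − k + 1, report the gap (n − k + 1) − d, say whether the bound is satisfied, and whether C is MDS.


Singleton RHS = n − k + 1 = 3, slack = 1, bound satisfied, not MDS.

Singleton bound: d ≤ n − k + 1.
Here n = 10, k = 8, so n − k + 1 = 3.
Given d = 2, check d ≤ 3: YES.
Slack = (n − k + 1) − d = 1.
The code is NOT MDS (slack = 1 > 0).
Description: the claimed parameters are [10, 8, 2]_8; such a code would be non-MDS.


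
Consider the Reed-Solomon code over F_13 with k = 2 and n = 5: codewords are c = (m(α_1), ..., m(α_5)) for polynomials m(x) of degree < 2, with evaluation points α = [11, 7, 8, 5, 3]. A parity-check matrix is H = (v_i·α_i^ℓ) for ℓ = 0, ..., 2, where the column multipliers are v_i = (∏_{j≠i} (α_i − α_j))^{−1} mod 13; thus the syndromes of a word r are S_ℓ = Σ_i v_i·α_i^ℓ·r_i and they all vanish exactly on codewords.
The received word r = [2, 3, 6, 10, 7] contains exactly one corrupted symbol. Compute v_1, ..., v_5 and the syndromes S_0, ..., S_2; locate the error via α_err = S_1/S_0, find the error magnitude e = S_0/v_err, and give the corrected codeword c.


S = (2, 6, 5), error at position 5, error magnitude e = 3, c = [2, 3, 6, 10, 4].

Step 1: column multipliers v_i = (∏_{j≠i}(α_i − α_j))^{−1} mod 13.
  i = 1 (α = 11): (11−7)(11−8)(11−5)(11−3) = 4·3·6·8 = 576 ≡ 4, so v_1 = 4^{−1} = 10 (mod 13).
  i = 2 (α = 7): (7−11)(7−8)(7−5)(7−3) = (−4)·(−1)·2·4 = 32 ≡ 6, so v_2 = 6^{−1} = 11 (mod 13).
  i = 3 (α = 8): (8−11)(8−7)(8−5)(8−3) = (−3)·1·3·5 = −45 ≡ 7, so v_3 = 7^{−1} = 2 (mod 13).
  i = 4 (α = 5): (5−11)(5−7)(5−8)(5−3) = (−6)·(−2)·(−3)·2 = −72 ≡ 6, so v_4 = 6^{−1} = 11 (mod 13).
  i = 5 (α = 3): (3−11)(3−7)(3−8)(3−5) = (−8)·(−4)·(−5)·(−2) = 320 ≡ 8, so v_5 = 8^{−1} = 5 (mod 13).
  v = [10, 11, 2, 11, 5].
Step 2: syndromes of r = [2, 3, 6, 10, 7] (all sums mod 13).
  S_0 = Σ v_i r_i = 10·2 + 11·3 + 2·6 + 11·10 + 5·7 = 210 ≡ 2.
  S_1 = Σ v_i α_i r_i = 10·11·2 + 11·7·3 + 2·8·6 + 11·5·10 + 5·3·7 = 1202 ≡ 6.
  α_i^2 mod 13 = [4, 10, 12, 12, 9].
  S_2 = Σ v_i α_i^2 r_i = 10·4·2 + 11·10·3 + 2·12·6 + 11·12·10 + 5·9·7 = 2189 ≡ 5.
  S = (2, 6, 5) ≠ 0, so r is not a codeword (an error is present).
Step 3: locate the error. For a single error e at position i, S_ℓ = v_i·e·α_i^ℓ, so α_err = S_1/S_0.
  S_0^{−1} = 2^{−1} = 7 (mod 13), so α_err = 6·7 = 42 ≡ 3 = α_5. Error position i = 5.
  Consistency check: S_2/S_1 = 5·11 = 55 ≡ 3 = α_err ✓ (single-error assumption holds).
Step 4: error magnitude e = S_0/v_5 = S_0·∏_{j≠5}(α_5 − α_j) = 2·8 = 16 ≡ 3 (mod 13).
Step 5: correct position 5: c_5 = r_5 − e = 7 − 3 ≡ 4 (mod 13). Hence c = [2, 3, 6, 10, 4].
  Check: interpolating c through the α_i gives m(x) = 8 + 3·x (degree < 2) with m(α_i) = c_i for every i, so c is indeed a codeword.


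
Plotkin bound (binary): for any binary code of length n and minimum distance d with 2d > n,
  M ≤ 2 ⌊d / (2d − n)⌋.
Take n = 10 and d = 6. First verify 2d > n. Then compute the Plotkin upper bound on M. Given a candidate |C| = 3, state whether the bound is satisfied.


Plotkin bound M ≤ 6; given |C| = 3 ≤ bound (satisfied).

Check applicability: 2d = 12, n = 10.
2d − n = 2 > 0, so Plotkin applies.
Compute d/(2d−n) = 6/2 ≈ 3.0000.
⌊d/(2d−n)⌋ = 3.
Plotkin bound: M ≤ 2·3 = 6.
Given |C| = 3, check: satisfied.
This |C| is below the Plotkin bound.


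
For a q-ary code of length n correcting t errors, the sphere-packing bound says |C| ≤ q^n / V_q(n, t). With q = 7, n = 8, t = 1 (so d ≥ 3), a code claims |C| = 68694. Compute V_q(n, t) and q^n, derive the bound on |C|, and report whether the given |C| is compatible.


V_q(n, t) = 49, q^n = 5764801, Hamming bound = 117649, |C| = 68694 ≤ bound (satisfied).

Step 1: Compute V_q(n, t) = Σ_{j=0}^1 C(n, j) (q−1)^j.
  j = 0: C(8,0)·(6)^0 = 1·1 = 1.
  j = 1: C(8,1)·(6)^1 = 8·6 = 48.
  V_q(n, t) = 1 + 48 = 49.
Step 2: q^n = 7^8 = 5764801.
Step 3: Hamming bound ⌊q^n / V_q(n,t)⌋ = ⌊5764801/49⌋ = 117649.
Step 4: Compare |C| = 68694 to 117649: satisfied.
The claimed |C| lies below the Hamming bound.


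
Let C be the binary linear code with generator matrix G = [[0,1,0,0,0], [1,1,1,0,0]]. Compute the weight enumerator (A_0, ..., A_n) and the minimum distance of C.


Weight distribution: A_0 = 1, A_1 = 1, A_2 = 1, A_3 = 1. Minimum distance d = 1.

Enumerate all 2^2 = 4 messages m ∈ F_2^2.
For each, compute codeword c = mG in F_2^5, then tally its weight.
  m = 00 → c = 00000, weight = 0.
  m = 10 → c = 01000, weight = 1.
  m = 01 → c = 11100, weight = 3.
  m = 11 → c = 10100, weight = 2.
Tally weights:
  weight 0: 1 codewords.
  weight 1: 1 codewords.
  weight 2: 1 codewords.
  weight 3: 1 codewords.
Minimum distance d = smallest w > 0 with A_w > 0 = 1.
Sanity: Σ A_w = 4 = 2^2 = 4 ✓.


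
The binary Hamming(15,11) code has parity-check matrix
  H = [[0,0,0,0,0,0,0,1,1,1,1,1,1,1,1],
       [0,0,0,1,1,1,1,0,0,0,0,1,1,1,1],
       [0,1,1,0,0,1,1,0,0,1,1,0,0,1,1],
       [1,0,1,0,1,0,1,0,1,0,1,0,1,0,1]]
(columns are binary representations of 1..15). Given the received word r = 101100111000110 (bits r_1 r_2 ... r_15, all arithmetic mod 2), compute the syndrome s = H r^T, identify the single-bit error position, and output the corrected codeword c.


s = (0, 0, 1, 1)^T, error position = 3, corrected codeword c = 100100111000110

Compute s = H r^T mod 2 one row at a time:
  s_1 = 1 + 1 + 0 + 0 + 0 + 1 + 1 + 0 = 4 ≡ 0 (mod 2).
  s_2 = 1 + 0 + 0 + 1 + 0 + 1 + 1 + 0 = 4 ≡ 0 (mod 2).
  s_3 = 0 + 1 + 0 + 1 + 0 + 0 + 1 + 0 = 3 ≡ 1 (mod 2).
  s_4 = 1 + 1 + 0 + 1 + 1 + 0 + 1 + 0 = 5 ≡ 1 (mod 2).
s = (0, 0, 1, 1)^T — this equals column 3 of H (binary 0011), so error is at position 3.
Correct: flip bit 3 of r = 101100111000110 to get c = 100100111000110.


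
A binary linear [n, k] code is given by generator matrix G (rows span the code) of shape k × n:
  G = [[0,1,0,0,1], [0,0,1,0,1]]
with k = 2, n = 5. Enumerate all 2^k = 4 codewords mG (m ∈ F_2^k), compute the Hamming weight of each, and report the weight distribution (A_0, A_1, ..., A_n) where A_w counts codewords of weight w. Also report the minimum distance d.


Weight distribution: A_0 = 1, A_2 = 3. Minimum distance d = 2.

Enumerate all 2^2 = 4 messages m ∈ F_2^2.
For each, compute codeword c = mG in F_2^5, then tally its weight.
  m = 00 → c = 00000, weight = 0.
  m = 10 → c = 01001, weight = 2.
  m = 01 → c = 00101, weight = 2.
  m = 11 → c = 01100, weight = 2.
Tally weights:
  weight 0: 1 codewords.
  weight 2: 3 codewords.
Minimum distance d = smallest w > 0 with A_w > 0 = 2.
Sanity: Σ A_w = 4 = 2^2 = 4 ✓.


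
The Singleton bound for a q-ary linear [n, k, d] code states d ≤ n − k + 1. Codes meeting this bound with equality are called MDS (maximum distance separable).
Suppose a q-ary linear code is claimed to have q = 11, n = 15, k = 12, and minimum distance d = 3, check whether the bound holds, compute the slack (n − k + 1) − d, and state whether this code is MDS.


Singleton RHS = n − k + 1 = 4, slack = 1, bound satisfied, not MDS.

Singleton bound: d ≤ n − k + 1.
Here n = 15, k = 12, so n − k + 1 = 4.
Given d = 3, check d ≤ 4: YES.
Slack = (n − k + 1) − d = 1.
The code is NOT MDS (slack = 1 > 0).
Description: the claimed parameters are [15, 12, 3]_11; such a code would be non-MDS.
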